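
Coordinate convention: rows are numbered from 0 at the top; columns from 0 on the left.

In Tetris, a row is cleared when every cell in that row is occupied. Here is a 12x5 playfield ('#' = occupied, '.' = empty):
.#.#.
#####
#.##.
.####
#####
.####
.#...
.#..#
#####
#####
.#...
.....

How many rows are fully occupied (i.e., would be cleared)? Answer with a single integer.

Answer: 4

Derivation:
Check each row:
  row 0: 3 empty cells -> not full
  row 1: 0 empty cells -> FULL (clear)
  row 2: 2 empty cells -> not full
  row 3: 1 empty cell -> not full
  row 4: 0 empty cells -> FULL (clear)
  row 5: 1 empty cell -> not full
  row 6: 4 empty cells -> not full
  row 7: 3 empty cells -> not full
  row 8: 0 empty cells -> FULL (clear)
  row 9: 0 empty cells -> FULL (clear)
  row 10: 4 empty cells -> not full
  row 11: 5 empty cells -> not full
Total rows cleared: 4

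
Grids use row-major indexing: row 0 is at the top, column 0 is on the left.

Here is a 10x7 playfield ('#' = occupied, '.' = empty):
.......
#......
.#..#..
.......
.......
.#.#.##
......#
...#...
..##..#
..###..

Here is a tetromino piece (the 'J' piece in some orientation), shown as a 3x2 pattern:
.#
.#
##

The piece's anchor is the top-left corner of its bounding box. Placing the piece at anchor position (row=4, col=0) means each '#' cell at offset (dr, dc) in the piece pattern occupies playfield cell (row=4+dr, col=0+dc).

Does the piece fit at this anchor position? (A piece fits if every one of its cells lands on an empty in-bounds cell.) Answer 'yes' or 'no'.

Answer: no

Derivation:
Check each piece cell at anchor (4, 0):
  offset (0,1) -> (4,1): empty -> OK
  offset (1,1) -> (5,1): occupied ('#') -> FAIL
  offset (2,0) -> (6,0): empty -> OK
  offset (2,1) -> (6,1): empty -> OK
All cells valid: no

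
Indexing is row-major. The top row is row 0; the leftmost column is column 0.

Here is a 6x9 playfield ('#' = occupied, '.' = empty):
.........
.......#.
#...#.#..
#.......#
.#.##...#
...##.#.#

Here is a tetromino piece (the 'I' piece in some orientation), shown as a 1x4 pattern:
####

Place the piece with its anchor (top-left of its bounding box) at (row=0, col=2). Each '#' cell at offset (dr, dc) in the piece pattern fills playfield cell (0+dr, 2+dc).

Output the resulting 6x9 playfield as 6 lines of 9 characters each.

Answer: ..####...
.......#.
#...#.#..
#.......#
.#.##...#
...##.#.#

Derivation:
Fill (0+0,2+0) = (0,2)
Fill (0+0,2+1) = (0,3)
Fill (0+0,2+2) = (0,4)
Fill (0+0,2+3) = (0,5)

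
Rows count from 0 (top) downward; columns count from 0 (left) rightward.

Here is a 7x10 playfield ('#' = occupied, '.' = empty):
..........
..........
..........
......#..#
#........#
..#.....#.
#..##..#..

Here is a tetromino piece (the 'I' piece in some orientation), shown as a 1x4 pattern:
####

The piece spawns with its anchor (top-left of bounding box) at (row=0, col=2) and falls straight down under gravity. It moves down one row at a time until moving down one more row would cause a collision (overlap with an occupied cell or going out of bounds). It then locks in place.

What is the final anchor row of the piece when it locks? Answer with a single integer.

Answer: 4

Derivation:
Spawn at (row=0, col=2). Try each row:
  row 0: fits
  row 1: fits
  row 2: fits
  row 3: fits
  row 4: fits
  row 5: blocked -> lock at row 4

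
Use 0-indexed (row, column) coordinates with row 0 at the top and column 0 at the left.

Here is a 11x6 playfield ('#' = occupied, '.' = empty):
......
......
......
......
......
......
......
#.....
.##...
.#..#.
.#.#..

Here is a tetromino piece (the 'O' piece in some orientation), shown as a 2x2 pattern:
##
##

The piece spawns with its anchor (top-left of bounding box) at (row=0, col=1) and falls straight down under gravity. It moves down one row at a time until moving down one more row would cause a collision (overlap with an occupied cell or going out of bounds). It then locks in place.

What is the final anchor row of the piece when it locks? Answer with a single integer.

Spawn at (row=0, col=1). Try each row:
  row 0: fits
  row 1: fits
  row 2: fits
  row 3: fits
  row 4: fits
  row 5: fits
  row 6: fits
  row 7: blocked -> lock at row 6

Answer: 6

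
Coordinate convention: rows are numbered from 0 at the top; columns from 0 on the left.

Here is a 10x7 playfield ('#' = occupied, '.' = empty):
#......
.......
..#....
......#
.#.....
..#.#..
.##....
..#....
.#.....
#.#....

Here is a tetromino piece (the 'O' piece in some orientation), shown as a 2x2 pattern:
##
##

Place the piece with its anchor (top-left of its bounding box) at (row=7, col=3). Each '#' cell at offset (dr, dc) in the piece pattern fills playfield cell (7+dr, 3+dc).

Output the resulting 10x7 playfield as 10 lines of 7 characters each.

Fill (7+0,3+0) = (7,3)
Fill (7+0,3+1) = (7,4)
Fill (7+1,3+0) = (8,3)
Fill (7+1,3+1) = (8,4)

Answer: #......
.......
..#....
......#
.#.....
..#.#..
.##....
..###..
.#.##..
#.#....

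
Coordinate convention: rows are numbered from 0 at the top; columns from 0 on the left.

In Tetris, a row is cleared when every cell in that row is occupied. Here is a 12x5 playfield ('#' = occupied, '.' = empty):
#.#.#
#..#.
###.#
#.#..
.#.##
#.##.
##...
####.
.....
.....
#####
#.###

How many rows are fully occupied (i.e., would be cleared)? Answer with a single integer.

Check each row:
  row 0: 2 empty cells -> not full
  row 1: 3 empty cells -> not full
  row 2: 1 empty cell -> not full
  row 3: 3 empty cells -> not full
  row 4: 2 empty cells -> not full
  row 5: 2 empty cells -> not full
  row 6: 3 empty cells -> not full
  row 7: 1 empty cell -> not full
  row 8: 5 empty cells -> not full
  row 9: 5 empty cells -> not full
  row 10: 0 empty cells -> FULL (clear)
  row 11: 1 empty cell -> not full
Total rows cleared: 1

Answer: 1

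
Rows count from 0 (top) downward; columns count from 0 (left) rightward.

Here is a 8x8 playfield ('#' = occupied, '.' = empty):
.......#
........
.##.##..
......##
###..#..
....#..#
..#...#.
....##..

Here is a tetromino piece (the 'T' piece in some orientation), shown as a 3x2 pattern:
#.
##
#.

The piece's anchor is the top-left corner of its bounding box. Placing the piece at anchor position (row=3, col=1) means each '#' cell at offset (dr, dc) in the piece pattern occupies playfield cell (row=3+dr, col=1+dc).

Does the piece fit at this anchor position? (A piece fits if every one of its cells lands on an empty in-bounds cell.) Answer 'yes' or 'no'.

Check each piece cell at anchor (3, 1):
  offset (0,0) -> (3,1): empty -> OK
  offset (1,0) -> (4,1): occupied ('#') -> FAIL
  offset (1,1) -> (4,2): occupied ('#') -> FAIL
  offset (2,0) -> (5,1): empty -> OK
All cells valid: no

Answer: no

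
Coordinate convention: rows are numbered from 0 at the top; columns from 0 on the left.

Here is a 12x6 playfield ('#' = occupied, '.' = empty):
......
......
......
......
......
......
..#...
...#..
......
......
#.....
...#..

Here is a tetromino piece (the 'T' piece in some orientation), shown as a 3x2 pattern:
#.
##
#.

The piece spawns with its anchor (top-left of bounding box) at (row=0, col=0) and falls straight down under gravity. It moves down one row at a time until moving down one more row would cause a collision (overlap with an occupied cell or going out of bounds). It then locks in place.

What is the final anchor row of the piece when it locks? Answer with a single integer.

Spawn at (row=0, col=0). Try each row:
  row 0: fits
  row 1: fits
  row 2: fits
  row 3: fits
  row 4: fits
  row 5: fits
  row 6: fits
  row 7: fits
  row 8: blocked -> lock at row 7

Answer: 7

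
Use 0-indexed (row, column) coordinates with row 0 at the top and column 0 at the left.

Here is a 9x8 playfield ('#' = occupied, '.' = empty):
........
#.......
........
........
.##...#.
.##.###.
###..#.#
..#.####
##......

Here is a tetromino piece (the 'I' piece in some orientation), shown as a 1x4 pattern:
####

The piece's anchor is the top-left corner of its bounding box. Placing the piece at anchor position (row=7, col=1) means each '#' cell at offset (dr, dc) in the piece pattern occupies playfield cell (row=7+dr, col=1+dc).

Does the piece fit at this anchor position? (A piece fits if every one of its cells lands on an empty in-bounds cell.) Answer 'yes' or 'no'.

Answer: no

Derivation:
Check each piece cell at anchor (7, 1):
  offset (0,0) -> (7,1): empty -> OK
  offset (0,1) -> (7,2): occupied ('#') -> FAIL
  offset (0,2) -> (7,3): empty -> OK
  offset (0,3) -> (7,4): occupied ('#') -> FAIL
All cells valid: no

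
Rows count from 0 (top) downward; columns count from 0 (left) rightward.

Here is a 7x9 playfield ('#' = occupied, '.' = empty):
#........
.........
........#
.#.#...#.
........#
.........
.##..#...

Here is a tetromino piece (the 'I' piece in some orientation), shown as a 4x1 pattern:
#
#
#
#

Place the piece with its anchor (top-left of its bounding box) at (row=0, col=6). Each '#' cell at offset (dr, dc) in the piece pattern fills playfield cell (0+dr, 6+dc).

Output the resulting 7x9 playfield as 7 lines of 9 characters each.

Fill (0+0,6+0) = (0,6)
Fill (0+1,6+0) = (1,6)
Fill (0+2,6+0) = (2,6)
Fill (0+3,6+0) = (3,6)

Answer: #.....#..
......#..
......#.#
.#.#..##.
........#
.........
.##..#...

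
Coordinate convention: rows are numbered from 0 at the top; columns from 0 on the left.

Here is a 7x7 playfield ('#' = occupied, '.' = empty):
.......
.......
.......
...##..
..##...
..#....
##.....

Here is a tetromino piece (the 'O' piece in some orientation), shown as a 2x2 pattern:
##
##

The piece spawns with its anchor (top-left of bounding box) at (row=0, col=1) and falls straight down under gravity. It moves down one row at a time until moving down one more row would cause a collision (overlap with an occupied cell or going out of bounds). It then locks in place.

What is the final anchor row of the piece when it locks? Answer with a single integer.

Answer: 2

Derivation:
Spawn at (row=0, col=1). Try each row:
  row 0: fits
  row 1: fits
  row 2: fits
  row 3: blocked -> lock at row 2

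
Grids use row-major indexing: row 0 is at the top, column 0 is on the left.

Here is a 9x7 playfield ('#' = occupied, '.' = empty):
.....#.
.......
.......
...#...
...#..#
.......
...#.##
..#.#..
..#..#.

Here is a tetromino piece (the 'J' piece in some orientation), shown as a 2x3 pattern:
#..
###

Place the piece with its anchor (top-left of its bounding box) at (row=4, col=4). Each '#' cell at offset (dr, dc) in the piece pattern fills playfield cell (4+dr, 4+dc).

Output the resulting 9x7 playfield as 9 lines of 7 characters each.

Fill (4+0,4+0) = (4,4)
Fill (4+1,4+0) = (5,4)
Fill (4+1,4+1) = (5,5)
Fill (4+1,4+2) = (5,6)

Answer: .....#.
.......
.......
...#...
...##.#
....###
...#.##
..#.#..
..#..#.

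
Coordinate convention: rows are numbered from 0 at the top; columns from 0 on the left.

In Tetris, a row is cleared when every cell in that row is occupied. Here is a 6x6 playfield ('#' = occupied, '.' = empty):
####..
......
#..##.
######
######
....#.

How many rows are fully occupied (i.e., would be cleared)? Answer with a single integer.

Answer: 2

Derivation:
Check each row:
  row 0: 2 empty cells -> not full
  row 1: 6 empty cells -> not full
  row 2: 3 empty cells -> not full
  row 3: 0 empty cells -> FULL (clear)
  row 4: 0 empty cells -> FULL (clear)
  row 5: 5 empty cells -> not full
Total rows cleared: 2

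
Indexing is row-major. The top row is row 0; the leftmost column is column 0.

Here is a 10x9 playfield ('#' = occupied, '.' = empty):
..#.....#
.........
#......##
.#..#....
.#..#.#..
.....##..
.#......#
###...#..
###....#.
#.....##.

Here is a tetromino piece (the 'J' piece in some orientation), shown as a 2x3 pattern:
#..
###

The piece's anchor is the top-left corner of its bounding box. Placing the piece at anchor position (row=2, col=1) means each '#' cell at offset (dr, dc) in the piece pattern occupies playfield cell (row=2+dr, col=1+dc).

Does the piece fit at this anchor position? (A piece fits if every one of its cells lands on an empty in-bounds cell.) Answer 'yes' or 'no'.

Answer: no

Derivation:
Check each piece cell at anchor (2, 1):
  offset (0,0) -> (2,1): empty -> OK
  offset (1,0) -> (3,1): occupied ('#') -> FAIL
  offset (1,1) -> (3,2): empty -> OK
  offset (1,2) -> (3,3): empty -> OK
All cells valid: no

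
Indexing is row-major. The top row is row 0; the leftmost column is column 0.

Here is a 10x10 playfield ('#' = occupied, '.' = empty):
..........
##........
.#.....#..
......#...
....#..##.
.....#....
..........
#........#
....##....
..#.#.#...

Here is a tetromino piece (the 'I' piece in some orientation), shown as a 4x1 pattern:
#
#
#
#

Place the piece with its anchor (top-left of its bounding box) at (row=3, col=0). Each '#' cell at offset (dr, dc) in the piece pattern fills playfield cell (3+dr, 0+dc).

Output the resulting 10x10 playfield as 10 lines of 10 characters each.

Answer: ..........
##........
.#.....#..
#.....#...
#...#..##.
#....#....
#.........
#........#
....##....
..#.#.#...

Derivation:
Fill (3+0,0+0) = (3,0)
Fill (3+1,0+0) = (4,0)
Fill (3+2,0+0) = (5,0)
Fill (3+3,0+0) = (6,0)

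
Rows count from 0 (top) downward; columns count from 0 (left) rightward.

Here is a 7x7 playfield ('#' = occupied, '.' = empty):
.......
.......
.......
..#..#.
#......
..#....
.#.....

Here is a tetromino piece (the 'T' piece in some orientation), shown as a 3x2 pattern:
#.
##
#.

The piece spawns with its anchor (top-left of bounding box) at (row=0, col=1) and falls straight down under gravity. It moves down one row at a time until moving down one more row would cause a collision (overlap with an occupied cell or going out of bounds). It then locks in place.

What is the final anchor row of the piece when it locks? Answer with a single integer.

Spawn at (row=0, col=1). Try each row:
  row 0: fits
  row 1: fits
  row 2: blocked -> lock at row 1

Answer: 1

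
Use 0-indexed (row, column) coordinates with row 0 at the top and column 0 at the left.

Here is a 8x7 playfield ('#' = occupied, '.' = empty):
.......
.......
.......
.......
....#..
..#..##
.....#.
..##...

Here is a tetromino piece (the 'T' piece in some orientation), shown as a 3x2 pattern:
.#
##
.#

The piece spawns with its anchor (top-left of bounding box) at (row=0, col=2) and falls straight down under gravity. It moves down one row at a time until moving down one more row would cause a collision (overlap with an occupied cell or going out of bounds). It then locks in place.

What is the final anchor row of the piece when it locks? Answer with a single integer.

Spawn at (row=0, col=2). Try each row:
  row 0: fits
  row 1: fits
  row 2: fits
  row 3: fits
  row 4: blocked -> lock at row 3

Answer: 3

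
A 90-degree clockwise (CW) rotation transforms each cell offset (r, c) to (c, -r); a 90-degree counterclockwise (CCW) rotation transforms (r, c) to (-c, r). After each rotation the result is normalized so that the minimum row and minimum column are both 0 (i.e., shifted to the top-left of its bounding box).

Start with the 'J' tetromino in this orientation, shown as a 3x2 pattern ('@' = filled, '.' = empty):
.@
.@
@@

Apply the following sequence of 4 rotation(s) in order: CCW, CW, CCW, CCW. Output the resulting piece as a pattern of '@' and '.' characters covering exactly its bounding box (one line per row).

Start:
.@
.@
@@
After rotation 1 (CCW):
@@@
..@
After rotation 2 (CW):
.@
.@
@@
After rotation 3 (CCW):
@@@
..@
After rotation 4 (CCW):
@@
@.
@.

Answer: @@
@.
@.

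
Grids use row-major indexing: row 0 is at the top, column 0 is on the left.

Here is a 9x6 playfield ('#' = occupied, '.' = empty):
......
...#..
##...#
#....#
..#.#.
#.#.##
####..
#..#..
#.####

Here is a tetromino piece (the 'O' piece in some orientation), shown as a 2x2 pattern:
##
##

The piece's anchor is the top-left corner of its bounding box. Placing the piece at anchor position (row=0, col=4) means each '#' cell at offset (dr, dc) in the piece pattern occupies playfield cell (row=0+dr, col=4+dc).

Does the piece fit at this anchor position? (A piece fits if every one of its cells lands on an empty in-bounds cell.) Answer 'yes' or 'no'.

Check each piece cell at anchor (0, 4):
  offset (0,0) -> (0,4): empty -> OK
  offset (0,1) -> (0,5): empty -> OK
  offset (1,0) -> (1,4): empty -> OK
  offset (1,1) -> (1,5): empty -> OK
All cells valid: yes

Answer: yes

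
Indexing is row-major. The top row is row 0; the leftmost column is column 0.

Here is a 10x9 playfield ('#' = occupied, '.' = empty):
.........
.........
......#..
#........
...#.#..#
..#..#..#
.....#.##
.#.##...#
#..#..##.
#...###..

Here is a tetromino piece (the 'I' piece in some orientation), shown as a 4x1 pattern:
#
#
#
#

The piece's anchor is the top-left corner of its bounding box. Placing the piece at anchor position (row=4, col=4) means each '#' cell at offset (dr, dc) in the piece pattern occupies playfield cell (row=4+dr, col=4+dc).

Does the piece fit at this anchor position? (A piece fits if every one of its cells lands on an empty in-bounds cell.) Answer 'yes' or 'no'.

Answer: no

Derivation:
Check each piece cell at anchor (4, 4):
  offset (0,0) -> (4,4): empty -> OK
  offset (1,0) -> (5,4): empty -> OK
  offset (2,0) -> (6,4): empty -> OK
  offset (3,0) -> (7,4): occupied ('#') -> FAIL
All cells valid: no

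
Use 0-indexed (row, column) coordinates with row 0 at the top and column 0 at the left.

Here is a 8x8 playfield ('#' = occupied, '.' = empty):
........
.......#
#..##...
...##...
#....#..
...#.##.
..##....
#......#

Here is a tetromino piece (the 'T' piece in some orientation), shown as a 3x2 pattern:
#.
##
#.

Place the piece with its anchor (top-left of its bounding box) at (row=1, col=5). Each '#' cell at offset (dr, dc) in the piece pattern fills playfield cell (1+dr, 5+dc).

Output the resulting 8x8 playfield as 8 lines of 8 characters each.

Fill (1+0,5+0) = (1,5)
Fill (1+1,5+0) = (2,5)
Fill (1+1,5+1) = (2,6)
Fill (1+2,5+0) = (3,5)

Answer: ........
.....#.#
#..####.
...###..
#....#..
...#.##.
..##....
#......#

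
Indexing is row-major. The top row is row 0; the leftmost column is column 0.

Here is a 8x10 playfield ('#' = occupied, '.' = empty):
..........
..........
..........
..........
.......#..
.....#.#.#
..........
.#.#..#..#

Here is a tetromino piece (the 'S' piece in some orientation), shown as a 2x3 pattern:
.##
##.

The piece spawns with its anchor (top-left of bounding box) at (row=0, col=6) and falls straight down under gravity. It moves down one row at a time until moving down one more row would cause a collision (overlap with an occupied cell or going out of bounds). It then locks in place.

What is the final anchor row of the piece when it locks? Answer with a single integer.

Answer: 2

Derivation:
Spawn at (row=0, col=6). Try each row:
  row 0: fits
  row 1: fits
  row 2: fits
  row 3: blocked -> lock at row 2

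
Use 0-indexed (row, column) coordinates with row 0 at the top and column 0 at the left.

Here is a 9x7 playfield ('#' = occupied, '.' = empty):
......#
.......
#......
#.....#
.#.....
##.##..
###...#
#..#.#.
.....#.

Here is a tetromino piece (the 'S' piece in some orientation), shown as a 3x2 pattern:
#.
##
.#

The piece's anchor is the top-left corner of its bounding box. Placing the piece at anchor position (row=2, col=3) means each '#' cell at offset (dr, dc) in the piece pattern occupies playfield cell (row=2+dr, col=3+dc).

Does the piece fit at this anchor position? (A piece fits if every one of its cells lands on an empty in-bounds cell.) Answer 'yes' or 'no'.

Check each piece cell at anchor (2, 3):
  offset (0,0) -> (2,3): empty -> OK
  offset (1,0) -> (3,3): empty -> OK
  offset (1,1) -> (3,4): empty -> OK
  offset (2,1) -> (4,4): empty -> OK
All cells valid: yes

Answer: yes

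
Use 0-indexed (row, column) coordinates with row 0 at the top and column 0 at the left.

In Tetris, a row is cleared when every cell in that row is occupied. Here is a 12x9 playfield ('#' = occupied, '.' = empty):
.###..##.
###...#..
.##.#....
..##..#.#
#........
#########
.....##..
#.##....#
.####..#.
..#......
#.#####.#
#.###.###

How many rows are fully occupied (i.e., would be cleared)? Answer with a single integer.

Answer: 1

Derivation:
Check each row:
  row 0: 4 empty cells -> not full
  row 1: 5 empty cells -> not full
  row 2: 6 empty cells -> not full
  row 3: 5 empty cells -> not full
  row 4: 8 empty cells -> not full
  row 5: 0 empty cells -> FULL (clear)
  row 6: 7 empty cells -> not full
  row 7: 5 empty cells -> not full
  row 8: 4 empty cells -> not full
  row 9: 8 empty cells -> not full
  row 10: 2 empty cells -> not full
  row 11: 2 empty cells -> not full
Total rows cleared: 1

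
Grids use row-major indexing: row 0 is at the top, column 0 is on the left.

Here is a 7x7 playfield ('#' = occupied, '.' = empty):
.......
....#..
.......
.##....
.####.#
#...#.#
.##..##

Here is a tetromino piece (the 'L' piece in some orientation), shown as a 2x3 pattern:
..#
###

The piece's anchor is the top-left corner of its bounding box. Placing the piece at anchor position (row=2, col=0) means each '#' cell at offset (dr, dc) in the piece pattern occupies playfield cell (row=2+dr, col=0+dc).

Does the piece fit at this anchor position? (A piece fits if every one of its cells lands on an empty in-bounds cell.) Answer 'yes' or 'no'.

Answer: no

Derivation:
Check each piece cell at anchor (2, 0):
  offset (0,2) -> (2,2): empty -> OK
  offset (1,0) -> (3,0): empty -> OK
  offset (1,1) -> (3,1): occupied ('#') -> FAIL
  offset (1,2) -> (3,2): occupied ('#') -> FAIL
All cells valid: no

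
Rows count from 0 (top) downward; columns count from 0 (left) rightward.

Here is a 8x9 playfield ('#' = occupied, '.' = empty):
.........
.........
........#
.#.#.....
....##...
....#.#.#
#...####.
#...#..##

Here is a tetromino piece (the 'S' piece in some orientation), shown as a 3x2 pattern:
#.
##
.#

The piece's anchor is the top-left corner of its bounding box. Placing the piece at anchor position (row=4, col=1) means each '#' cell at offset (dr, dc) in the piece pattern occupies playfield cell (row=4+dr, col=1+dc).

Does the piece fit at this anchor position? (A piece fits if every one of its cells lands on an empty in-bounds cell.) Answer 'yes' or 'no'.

Answer: yes

Derivation:
Check each piece cell at anchor (4, 1):
  offset (0,0) -> (4,1): empty -> OK
  offset (1,0) -> (5,1): empty -> OK
  offset (1,1) -> (5,2): empty -> OK
  offset (2,1) -> (6,2): empty -> OK
All cells valid: yes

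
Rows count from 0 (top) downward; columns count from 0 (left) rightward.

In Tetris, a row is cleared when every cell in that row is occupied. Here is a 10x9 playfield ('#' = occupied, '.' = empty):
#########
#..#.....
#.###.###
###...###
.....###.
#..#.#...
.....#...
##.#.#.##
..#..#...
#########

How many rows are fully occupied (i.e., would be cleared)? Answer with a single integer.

Answer: 2

Derivation:
Check each row:
  row 0: 0 empty cells -> FULL (clear)
  row 1: 7 empty cells -> not full
  row 2: 2 empty cells -> not full
  row 3: 3 empty cells -> not full
  row 4: 6 empty cells -> not full
  row 5: 6 empty cells -> not full
  row 6: 8 empty cells -> not full
  row 7: 3 empty cells -> not full
  row 8: 7 empty cells -> not full
  row 9: 0 empty cells -> FULL (clear)
Total rows cleared: 2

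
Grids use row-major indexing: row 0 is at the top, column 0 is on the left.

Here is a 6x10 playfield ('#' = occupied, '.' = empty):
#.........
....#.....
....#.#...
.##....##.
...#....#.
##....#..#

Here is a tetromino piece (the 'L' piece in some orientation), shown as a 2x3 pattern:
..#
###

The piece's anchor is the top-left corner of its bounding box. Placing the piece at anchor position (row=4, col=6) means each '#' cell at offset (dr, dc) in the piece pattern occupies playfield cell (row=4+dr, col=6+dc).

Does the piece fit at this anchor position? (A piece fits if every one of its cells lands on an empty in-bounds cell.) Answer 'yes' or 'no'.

Check each piece cell at anchor (4, 6):
  offset (0,2) -> (4,8): occupied ('#') -> FAIL
  offset (1,0) -> (5,6): occupied ('#') -> FAIL
  offset (1,1) -> (5,7): empty -> OK
  offset (1,2) -> (5,8): empty -> OK
All cells valid: no

Answer: no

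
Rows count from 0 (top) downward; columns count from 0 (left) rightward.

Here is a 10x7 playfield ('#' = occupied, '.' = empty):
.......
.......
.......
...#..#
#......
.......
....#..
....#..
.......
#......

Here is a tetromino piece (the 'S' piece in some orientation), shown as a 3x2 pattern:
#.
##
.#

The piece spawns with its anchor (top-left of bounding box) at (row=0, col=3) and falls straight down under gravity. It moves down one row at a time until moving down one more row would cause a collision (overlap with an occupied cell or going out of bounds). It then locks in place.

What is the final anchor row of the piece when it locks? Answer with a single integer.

Spawn at (row=0, col=3). Try each row:
  row 0: fits
  row 1: fits
  row 2: blocked -> lock at row 1

Answer: 1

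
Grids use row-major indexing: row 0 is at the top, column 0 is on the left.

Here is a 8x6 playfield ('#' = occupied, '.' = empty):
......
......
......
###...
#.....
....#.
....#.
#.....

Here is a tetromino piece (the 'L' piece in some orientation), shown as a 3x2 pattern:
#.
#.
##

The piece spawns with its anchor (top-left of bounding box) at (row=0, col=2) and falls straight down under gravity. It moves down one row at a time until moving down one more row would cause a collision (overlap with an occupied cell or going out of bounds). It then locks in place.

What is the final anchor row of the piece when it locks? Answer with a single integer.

Answer: 0

Derivation:
Spawn at (row=0, col=2). Try each row:
  row 0: fits
  row 1: blocked -> lock at row 0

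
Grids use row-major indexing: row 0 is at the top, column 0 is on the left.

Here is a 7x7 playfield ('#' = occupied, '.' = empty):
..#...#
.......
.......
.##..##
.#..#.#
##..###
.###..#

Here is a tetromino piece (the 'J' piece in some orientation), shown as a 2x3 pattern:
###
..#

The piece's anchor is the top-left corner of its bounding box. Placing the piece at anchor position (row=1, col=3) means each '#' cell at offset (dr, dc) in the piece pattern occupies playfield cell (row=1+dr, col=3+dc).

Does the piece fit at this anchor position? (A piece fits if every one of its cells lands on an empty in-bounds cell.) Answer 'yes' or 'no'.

Check each piece cell at anchor (1, 3):
  offset (0,0) -> (1,3): empty -> OK
  offset (0,1) -> (1,4): empty -> OK
  offset (0,2) -> (1,5): empty -> OK
  offset (1,2) -> (2,5): empty -> OK
All cells valid: yes

Answer: yes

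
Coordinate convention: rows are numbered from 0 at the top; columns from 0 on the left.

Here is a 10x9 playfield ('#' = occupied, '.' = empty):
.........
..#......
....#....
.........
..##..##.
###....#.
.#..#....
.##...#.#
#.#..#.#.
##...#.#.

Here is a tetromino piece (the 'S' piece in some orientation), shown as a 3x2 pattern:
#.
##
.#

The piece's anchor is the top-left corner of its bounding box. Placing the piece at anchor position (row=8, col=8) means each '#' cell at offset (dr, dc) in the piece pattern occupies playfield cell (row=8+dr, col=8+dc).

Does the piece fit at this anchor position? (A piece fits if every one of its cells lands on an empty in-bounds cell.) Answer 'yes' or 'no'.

Answer: no

Derivation:
Check each piece cell at anchor (8, 8):
  offset (0,0) -> (8,8): empty -> OK
  offset (1,0) -> (9,8): empty -> OK
  offset (1,1) -> (9,9): out of bounds -> FAIL
  offset (2,1) -> (10,9): out of bounds -> FAIL
All cells valid: no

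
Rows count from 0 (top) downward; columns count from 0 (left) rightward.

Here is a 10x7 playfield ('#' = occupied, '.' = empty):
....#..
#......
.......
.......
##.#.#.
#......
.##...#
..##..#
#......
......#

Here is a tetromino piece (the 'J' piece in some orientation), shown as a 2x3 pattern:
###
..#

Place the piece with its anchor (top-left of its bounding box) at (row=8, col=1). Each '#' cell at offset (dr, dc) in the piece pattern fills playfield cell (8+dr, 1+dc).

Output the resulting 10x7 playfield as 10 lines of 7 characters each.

Fill (8+0,1+0) = (8,1)
Fill (8+0,1+1) = (8,2)
Fill (8+0,1+2) = (8,3)
Fill (8+1,1+2) = (9,3)

Answer: ....#..
#......
.......
.......
##.#.#.
#......
.##...#
..##..#
####...
...#..#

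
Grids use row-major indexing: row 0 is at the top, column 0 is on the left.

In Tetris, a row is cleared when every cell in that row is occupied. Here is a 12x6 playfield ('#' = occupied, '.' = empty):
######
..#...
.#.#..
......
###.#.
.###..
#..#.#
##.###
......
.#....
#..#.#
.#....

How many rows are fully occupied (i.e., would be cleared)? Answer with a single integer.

Check each row:
  row 0: 0 empty cells -> FULL (clear)
  row 1: 5 empty cells -> not full
  row 2: 4 empty cells -> not full
  row 3: 6 empty cells -> not full
  row 4: 2 empty cells -> not full
  row 5: 3 empty cells -> not full
  row 6: 3 empty cells -> not full
  row 7: 1 empty cell -> not full
  row 8: 6 empty cells -> not full
  row 9: 5 empty cells -> not full
  row 10: 3 empty cells -> not full
  row 11: 5 empty cells -> not full
Total rows cleared: 1

Answer: 1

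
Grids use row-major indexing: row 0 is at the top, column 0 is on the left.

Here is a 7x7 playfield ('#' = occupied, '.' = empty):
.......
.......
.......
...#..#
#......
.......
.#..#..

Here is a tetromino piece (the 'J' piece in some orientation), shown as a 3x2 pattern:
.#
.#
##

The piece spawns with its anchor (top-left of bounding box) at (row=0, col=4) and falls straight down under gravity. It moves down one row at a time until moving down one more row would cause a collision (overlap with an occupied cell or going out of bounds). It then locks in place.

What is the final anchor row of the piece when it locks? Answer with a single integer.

Answer: 3

Derivation:
Spawn at (row=0, col=4). Try each row:
  row 0: fits
  row 1: fits
  row 2: fits
  row 3: fits
  row 4: blocked -> lock at row 3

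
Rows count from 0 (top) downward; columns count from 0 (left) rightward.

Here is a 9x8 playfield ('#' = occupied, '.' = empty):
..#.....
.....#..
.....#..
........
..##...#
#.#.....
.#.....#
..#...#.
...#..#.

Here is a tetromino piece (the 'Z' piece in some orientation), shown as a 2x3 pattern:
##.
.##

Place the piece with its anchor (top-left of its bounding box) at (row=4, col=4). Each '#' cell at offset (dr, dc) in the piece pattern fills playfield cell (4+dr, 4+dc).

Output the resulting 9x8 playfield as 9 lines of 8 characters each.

Fill (4+0,4+0) = (4,4)
Fill (4+0,4+1) = (4,5)
Fill (4+1,4+1) = (5,5)
Fill (4+1,4+2) = (5,6)

Answer: ..#.....
.....#..
.....#..
........
..####.#
#.#..##.
.#.....#
..#...#.
...#..#.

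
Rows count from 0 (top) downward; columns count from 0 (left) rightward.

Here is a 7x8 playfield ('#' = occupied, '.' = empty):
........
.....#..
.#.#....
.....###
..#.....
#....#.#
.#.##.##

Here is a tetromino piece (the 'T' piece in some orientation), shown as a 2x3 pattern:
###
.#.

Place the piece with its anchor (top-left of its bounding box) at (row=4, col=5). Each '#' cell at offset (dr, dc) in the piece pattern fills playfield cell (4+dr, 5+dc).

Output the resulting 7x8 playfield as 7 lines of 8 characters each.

Answer: ........
.....#..
.#.#....
.....###
..#..###
#....###
.#.##.##

Derivation:
Fill (4+0,5+0) = (4,5)
Fill (4+0,5+1) = (4,6)
Fill (4+0,5+2) = (4,7)
Fill (4+1,5+1) = (5,6)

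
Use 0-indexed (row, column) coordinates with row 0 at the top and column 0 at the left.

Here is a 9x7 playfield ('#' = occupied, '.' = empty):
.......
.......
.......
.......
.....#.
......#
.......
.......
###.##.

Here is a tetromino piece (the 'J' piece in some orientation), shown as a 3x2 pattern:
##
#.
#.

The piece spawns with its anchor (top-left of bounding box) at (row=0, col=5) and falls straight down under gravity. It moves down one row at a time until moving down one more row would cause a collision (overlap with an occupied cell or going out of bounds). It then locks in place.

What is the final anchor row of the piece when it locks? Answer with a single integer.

Spawn at (row=0, col=5). Try each row:
  row 0: fits
  row 1: fits
  row 2: blocked -> lock at row 1

Answer: 1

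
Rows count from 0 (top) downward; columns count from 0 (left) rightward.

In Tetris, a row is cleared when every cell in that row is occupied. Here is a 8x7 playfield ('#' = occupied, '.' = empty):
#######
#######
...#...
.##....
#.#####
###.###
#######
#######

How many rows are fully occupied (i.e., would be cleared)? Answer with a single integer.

Check each row:
  row 0: 0 empty cells -> FULL (clear)
  row 1: 0 empty cells -> FULL (clear)
  row 2: 6 empty cells -> not full
  row 3: 5 empty cells -> not full
  row 4: 1 empty cell -> not full
  row 5: 1 empty cell -> not full
  row 6: 0 empty cells -> FULL (clear)
  row 7: 0 empty cells -> FULL (clear)
Total rows cleared: 4

Answer: 4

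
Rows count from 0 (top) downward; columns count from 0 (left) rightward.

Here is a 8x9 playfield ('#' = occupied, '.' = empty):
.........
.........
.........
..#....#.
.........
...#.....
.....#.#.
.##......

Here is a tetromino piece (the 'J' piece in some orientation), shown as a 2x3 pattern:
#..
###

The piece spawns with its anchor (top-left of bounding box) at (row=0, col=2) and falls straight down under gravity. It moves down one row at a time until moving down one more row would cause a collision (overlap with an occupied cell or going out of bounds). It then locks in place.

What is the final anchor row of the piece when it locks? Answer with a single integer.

Spawn at (row=0, col=2). Try each row:
  row 0: fits
  row 1: fits
  row 2: blocked -> lock at row 1

Answer: 1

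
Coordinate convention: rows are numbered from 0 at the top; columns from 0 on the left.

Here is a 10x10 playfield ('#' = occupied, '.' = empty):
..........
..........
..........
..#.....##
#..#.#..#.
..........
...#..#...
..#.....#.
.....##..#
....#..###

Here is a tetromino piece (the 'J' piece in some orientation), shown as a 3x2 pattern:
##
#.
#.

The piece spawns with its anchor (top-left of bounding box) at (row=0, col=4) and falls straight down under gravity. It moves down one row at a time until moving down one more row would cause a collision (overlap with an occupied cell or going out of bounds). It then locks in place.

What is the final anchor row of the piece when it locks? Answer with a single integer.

Spawn at (row=0, col=4). Try each row:
  row 0: fits
  row 1: fits
  row 2: fits
  row 3: fits
  row 4: blocked -> lock at row 3

Answer: 3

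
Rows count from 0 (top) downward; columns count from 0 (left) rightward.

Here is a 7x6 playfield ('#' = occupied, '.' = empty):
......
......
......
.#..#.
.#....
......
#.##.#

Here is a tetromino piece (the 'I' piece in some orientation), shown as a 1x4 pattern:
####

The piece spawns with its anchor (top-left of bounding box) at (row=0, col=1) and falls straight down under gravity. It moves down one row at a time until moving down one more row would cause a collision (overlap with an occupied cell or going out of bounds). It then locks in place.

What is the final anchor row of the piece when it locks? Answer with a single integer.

Spawn at (row=0, col=1). Try each row:
  row 0: fits
  row 1: fits
  row 2: fits
  row 3: blocked -> lock at row 2

Answer: 2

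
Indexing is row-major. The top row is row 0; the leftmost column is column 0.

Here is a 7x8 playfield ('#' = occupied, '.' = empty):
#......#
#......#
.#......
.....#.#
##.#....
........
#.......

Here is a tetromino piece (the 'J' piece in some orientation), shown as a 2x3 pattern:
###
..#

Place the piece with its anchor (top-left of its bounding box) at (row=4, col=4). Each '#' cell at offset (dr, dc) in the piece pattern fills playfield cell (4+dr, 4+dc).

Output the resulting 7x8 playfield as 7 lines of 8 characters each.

Answer: #......#
#......#
.#......
.....#.#
##.####.
......#.
#.......

Derivation:
Fill (4+0,4+0) = (4,4)
Fill (4+0,4+1) = (4,5)
Fill (4+0,4+2) = (4,6)
Fill (4+1,4+2) = (5,6)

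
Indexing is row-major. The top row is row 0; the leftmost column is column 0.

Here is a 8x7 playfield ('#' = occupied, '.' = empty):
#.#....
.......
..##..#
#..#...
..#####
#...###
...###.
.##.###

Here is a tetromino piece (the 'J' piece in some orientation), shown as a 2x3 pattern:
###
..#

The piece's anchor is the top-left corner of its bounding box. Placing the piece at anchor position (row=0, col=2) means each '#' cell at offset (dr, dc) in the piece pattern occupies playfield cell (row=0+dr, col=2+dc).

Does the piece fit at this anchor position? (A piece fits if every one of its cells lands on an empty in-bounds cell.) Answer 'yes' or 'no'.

Check each piece cell at anchor (0, 2):
  offset (0,0) -> (0,2): occupied ('#') -> FAIL
  offset (0,1) -> (0,3): empty -> OK
  offset (0,2) -> (0,4): empty -> OK
  offset (1,2) -> (1,4): empty -> OK
All cells valid: no

Answer: no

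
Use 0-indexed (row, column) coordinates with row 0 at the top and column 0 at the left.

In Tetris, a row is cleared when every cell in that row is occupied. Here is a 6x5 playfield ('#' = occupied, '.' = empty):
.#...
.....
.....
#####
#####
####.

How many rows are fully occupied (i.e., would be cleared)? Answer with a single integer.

Answer: 2

Derivation:
Check each row:
  row 0: 4 empty cells -> not full
  row 1: 5 empty cells -> not full
  row 2: 5 empty cells -> not full
  row 3: 0 empty cells -> FULL (clear)
  row 4: 0 empty cells -> FULL (clear)
  row 5: 1 empty cell -> not full
Total rows cleared: 2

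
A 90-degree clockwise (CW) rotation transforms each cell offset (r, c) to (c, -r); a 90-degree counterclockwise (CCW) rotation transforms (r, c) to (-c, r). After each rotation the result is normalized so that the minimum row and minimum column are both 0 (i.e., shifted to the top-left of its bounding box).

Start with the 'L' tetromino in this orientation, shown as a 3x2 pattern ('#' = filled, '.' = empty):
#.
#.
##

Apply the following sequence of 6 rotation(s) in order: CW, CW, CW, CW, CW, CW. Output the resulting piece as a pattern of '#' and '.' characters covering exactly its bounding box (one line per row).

Answer: ##
.#
.#

Derivation:
Start:
#.
#.
##
After rotation 1 (CW):
###
#..
After rotation 2 (CW):
##
.#
.#
After rotation 3 (CW):
..#
###
After rotation 4 (CW):
#.
#.
##
After rotation 5 (CW):
###
#..
After rotation 6 (CW):
##
.#
.#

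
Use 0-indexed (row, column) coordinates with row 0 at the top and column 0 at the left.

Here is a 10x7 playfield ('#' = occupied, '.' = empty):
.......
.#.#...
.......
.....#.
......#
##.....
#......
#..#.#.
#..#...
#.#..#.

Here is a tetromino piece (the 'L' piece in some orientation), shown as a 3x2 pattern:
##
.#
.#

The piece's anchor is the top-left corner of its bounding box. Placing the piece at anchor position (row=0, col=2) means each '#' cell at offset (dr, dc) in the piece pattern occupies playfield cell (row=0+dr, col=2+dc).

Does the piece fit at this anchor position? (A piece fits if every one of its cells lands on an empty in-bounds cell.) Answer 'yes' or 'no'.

Check each piece cell at anchor (0, 2):
  offset (0,0) -> (0,2): empty -> OK
  offset (0,1) -> (0,3): empty -> OK
  offset (1,1) -> (1,3): occupied ('#') -> FAIL
  offset (2,1) -> (2,3): empty -> OK
All cells valid: no

Answer: no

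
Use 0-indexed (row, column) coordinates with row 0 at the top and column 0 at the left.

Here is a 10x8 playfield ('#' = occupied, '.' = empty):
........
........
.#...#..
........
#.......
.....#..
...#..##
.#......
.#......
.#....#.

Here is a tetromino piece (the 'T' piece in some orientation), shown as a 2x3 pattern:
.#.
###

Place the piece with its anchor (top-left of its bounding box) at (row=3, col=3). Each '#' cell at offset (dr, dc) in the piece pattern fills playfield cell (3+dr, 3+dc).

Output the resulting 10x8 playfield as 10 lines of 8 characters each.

Fill (3+0,3+1) = (3,4)
Fill (3+1,3+0) = (4,3)
Fill (3+1,3+1) = (4,4)
Fill (3+1,3+2) = (4,5)

Answer: ........
........
.#...#..
....#...
#..###..
.....#..
...#..##
.#......
.#......
.#....#.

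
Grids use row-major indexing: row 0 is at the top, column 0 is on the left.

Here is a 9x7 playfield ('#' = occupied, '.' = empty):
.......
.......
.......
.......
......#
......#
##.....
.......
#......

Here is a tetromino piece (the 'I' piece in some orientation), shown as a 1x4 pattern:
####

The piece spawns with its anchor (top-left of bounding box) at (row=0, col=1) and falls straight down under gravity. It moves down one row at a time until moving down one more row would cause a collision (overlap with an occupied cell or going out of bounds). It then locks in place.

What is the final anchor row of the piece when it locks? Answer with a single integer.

Answer: 5

Derivation:
Spawn at (row=0, col=1). Try each row:
  row 0: fits
  row 1: fits
  row 2: fits
  row 3: fits
  row 4: fits
  row 5: fits
  row 6: blocked -> lock at row 5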